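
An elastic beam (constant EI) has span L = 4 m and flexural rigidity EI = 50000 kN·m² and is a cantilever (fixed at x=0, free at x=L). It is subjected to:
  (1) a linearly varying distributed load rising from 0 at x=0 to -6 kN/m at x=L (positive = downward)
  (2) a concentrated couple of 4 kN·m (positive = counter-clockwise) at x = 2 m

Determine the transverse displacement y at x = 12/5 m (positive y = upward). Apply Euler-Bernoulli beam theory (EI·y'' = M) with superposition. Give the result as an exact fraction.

y(12/5) = 149819/97656250 m

Load 1 — triangular load w₀=-6 kN/m (0→w₀ over full span):
  y_1 = (w₀Lx³/12-w₀L²x²/6-w₀x⁵/(120L))/EI = ((-6)·4·(12/5)³/12-(-6)·4²·(12/5)²/6-(-6)·(12/5)⁵/(120·4))/50000 = 63972/48828125 m
Load 2 — applied couple M₀=4 kN·m at a=2 m (b=L-a=2):
  y_2 = M₀a(2x-a)/(2EI)  [x>a] = 4·2·(2·(12/5)-2)/(2·50000) = 7/31250 m
Superposition: y = Σ y_i = 149819/97656250 m ≈ 0.001534 m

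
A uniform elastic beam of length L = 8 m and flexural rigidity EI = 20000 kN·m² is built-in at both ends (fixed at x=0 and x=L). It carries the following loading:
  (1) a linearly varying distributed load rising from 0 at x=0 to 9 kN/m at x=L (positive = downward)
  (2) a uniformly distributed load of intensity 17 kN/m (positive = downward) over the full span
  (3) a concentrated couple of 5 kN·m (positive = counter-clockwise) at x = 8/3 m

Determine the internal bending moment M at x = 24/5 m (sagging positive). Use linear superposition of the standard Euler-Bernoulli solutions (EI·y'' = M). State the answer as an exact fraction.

M(24/5) = 19049/375 kN·m

Load 1 — triangular load w₀=9 kN/m (0→w₀ over full span):
  M_1 = 3w₀Lx/20 - w₀L²/30 - w₀x³/(6L) = 3·9·8·(24/5)/20 - 9·8²/30 - 9·(24/5)³/(6·8) = 1488/125 kN·m
Load 2 — uniform load w=17 kN/m over full span:
  M_2 = wLx/2 - wL²/12 - wx²/2 = 17·8·(24/5)/2 - 17·8²/12 - 17·(24/5)²/2 = 2992/75 kN·m
Load 3 — applied couple M₀=5 kN·m at a=8/3 m (b=L-a=16/3):
  M_3 = R_Ax - M_A - M₀  [x>a] with R_A=5/6, M_A=0 = (5/6)·(24/5) - 0 - 5 = -1 kN·m
Superposition: M = Σ M_i = 19049/375 kN·m ≈ 50.797333 kN·m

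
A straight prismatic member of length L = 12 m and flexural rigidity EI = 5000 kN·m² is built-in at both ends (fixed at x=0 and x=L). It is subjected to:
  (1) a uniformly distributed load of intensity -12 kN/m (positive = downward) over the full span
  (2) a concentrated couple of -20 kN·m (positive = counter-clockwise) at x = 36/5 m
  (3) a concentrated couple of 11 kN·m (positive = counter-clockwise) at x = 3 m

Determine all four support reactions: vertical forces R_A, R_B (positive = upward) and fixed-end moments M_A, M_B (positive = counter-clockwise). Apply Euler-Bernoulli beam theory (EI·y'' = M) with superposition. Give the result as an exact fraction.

Load 1 — uniform load w=-12 kN/m over full span:
  R_A = wL/2 = (-12)·12/2 = -72 kN
  M_A = wL²/12 = (-12)·12²/12 = -144 kN·m
  R_B = wL/2 = (-12)·12/2 = -72 kN
  M_B = -wL²/12 = -(-12)·12²/12 = 144 kN·m
Load 2 — applied couple M₀=-20 kN·m at a=36/5 m (b=L-a=24/5):
  R_A = 6M₀ab/L³ = 6·(-20)·(36/5)·(24/5)/12³ = -12/5 kN
  M_A = M₀b(2a-b)/L² = (-20)·(24/5)·(2·(36/5)-(24/5))/12² = -32/5 kN·m
  R_B = -6M₀ab/L³ = -6·(-20)·(36/5)·(24/5)/12³ = 12/5 kN
  M_B = M₀a(2b-a)/L² = (-20)·(36/5)·(2·(24/5)-(36/5))/12² = -12/5 kN·m
Load 3 — applied couple M₀=11 kN·m at a=3 m (b=L-a=9):
  R_A = 6M₀ab/L³ = 6·11·3·9/12³ = 33/32 kN
  M_A = M₀b(2a-b)/L² = 11·9·(2·3-9)/12² = -33/16 kN·m
  R_B = -6M₀ab/L³ = -6·11·3·9/12³ = -33/32 kN
  M_B = M₀a(2b-a)/L² = 11·3·(2·9-3)/12² = 55/16 kN·m
Superposition: R_A = -11739/160 kN, M_A = -12197/80 kN·m, R_B = -11301/160 kN, M_B = 11603/80 kN·m

R_A = -11739/160 kN, M_A = -12197/80 kN·m, R_B = -11301/160 kN, M_B = 11603/80 kN·m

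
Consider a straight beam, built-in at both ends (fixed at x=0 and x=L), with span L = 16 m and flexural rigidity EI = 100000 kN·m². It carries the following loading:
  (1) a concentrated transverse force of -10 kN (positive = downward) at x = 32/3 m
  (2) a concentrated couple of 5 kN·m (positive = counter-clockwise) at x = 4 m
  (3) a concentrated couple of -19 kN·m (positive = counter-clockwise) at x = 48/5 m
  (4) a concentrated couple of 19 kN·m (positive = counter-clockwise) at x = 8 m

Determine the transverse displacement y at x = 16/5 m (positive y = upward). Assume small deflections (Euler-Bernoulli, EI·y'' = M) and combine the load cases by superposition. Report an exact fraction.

y(16/5) = 1912397/3164062500 m

Load 1 — point force P=-10 kN at a=32/3 m (b=L-a=16/3):
  y_1 = -Pb²x²(3aL-(3a+b)x)/(6L³EI)  [x≤a] = -(-10)·(16/3)²·(16/5)²·(3·(32/3)·16-(3·(32/3)+(16/3))·(16/5))/(6·16³·100000) = 2944/6328125 m
Load 2 — applied couple M₀=5 kN·m at a=4 m (b=L-a=12):
  y_2 = (R_Ax³/6 - M_Ax²/2)/EI  [x≤a] with R_A=45/128, M_A=-15/16 = ((45/128)·(16/5)³/6 - (-15/16)·(16/5)²/2)/100000 = 21/312500 m
Load 3 — applied couple M₀=-19 kN·m at a=48/5 m (b=L-a=32/5):
  y_3 = (R_Ax³/6 - M_Ax²/2)/EI  [x≤a] with R_A=-171/100, M_A=-152/25 = ((-171/100)·(16/5)³/6 - (-152/25)·(16/5)²/2)/100000 = 2128/9765625 m
Load 4 — applied couple M₀=19 kN·m at a=8 m (b=L-a=8):
  y_4 = (R_Ax³/6 - M_Ax²/2)/EI  [x≤a] with R_A=57/32, M_A=19/4 = ((57/32)·(16/5)³/6 - (19/4)·(16/5)²/2)/100000 = -57/390625 m
Superposition: y = Σ y_i = 1912397/3164062500 m ≈ 0.000604 m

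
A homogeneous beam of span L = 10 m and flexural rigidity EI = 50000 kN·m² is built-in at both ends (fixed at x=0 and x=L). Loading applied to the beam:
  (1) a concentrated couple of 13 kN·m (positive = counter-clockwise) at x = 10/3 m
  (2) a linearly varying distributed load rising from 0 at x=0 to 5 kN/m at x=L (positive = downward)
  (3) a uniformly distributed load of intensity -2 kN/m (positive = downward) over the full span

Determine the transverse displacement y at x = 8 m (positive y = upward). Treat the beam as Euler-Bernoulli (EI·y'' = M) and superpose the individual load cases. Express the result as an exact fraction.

y(8) = -49/1125000 m

Load 1 — applied couple M₀=13 kN·m at a=10/3 m (b=L-a=20/3):
  y_1 = (R_Ax³/6 - M_Ax²/2 - M₀(x-a)²/2)/EI  [x>a] with R_A=26/15, M_A=0 = ((26/15)·8³/6 - 0·8²/2 - 13·(8-(10/3))²/2)/50000 = 143/1125000 m
Load 2 — triangular load w₀=5 kN/m (0→w₀ over full span):
  y_2 = -w₀x²(L-x)²(x+2L)/(120LEI) = -5·8²·(10-8)²·(8+2·10)/(120·10·50000) = -28/46875 m
Load 3 — uniform load w=-2 kN/m over full span:
  y_3 = -wx²(L-x)²/(24EI) = -(-2)·8²·(10-8)²/(24·50000) = 4/9375 m
Superposition: y = Σ y_i = -49/1125000 m ≈ -0.000044 m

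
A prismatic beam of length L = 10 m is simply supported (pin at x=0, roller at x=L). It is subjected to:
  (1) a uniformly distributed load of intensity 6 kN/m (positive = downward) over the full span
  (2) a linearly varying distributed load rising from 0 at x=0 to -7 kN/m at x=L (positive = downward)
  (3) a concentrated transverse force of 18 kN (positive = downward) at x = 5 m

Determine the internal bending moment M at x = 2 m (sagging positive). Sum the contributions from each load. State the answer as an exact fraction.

Load 1 — uniform load w=6 kN/m over full span:
  M_1 = wx(L-x)/2 = 6·2·(10-2)/2 = 48 kN·m
Load 2 — triangular load w₀=-7 kN/m (0→w₀ over full span):
  M_2 = w₀Lx/6 - w₀x³/(6L) = (-7)·10·2/6 - (-7)·2³/(6·10) = -112/5 kN·m
Load 3 — point force P=18 kN at a=5 m (b=L-a=5):
  M_3 = Pbx/L  [x≤a] = 18·5·2/10 = 18 kN·m
Superposition: M = Σ M_i = 218/5 kN·m ≈ 43.600000 kN·m

M(2) = 218/5 kN·m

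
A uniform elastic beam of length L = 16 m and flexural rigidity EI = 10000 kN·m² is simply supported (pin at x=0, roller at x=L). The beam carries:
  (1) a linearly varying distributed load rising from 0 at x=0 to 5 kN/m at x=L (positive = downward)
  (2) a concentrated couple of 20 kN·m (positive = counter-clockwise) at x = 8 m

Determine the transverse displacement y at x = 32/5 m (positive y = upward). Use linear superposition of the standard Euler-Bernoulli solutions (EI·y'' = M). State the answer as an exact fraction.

y(32/5) = -1186384/5859375 m

Load 1 — triangular load w₀=5 kN/m (0→w₀ over full span):
  y_1 = -w₀x(7L⁴-10L²x²+3x⁴)/(360LEI) = -5·(32/5)·(7·16⁴-10·16²·(32/5)²+3·(32/5)⁴)/(360·16·10000) = -1168384/5859375 m
Load 2 — applied couple M₀=20 kN·m at a=8 m (b=L-a=8):
  y_2 = (M₀x³/(6L)+C₁x)/EI  [x≤a] with C₁=M₀(3b²-L²)/(6L)=-40/3 = (20·(32/5)³/(6·16)+(-40/3)·(32/5))/10000 = -48/15625 m
Superposition: y = Σ y_i = -1186384/5859375 m ≈ -0.202476 m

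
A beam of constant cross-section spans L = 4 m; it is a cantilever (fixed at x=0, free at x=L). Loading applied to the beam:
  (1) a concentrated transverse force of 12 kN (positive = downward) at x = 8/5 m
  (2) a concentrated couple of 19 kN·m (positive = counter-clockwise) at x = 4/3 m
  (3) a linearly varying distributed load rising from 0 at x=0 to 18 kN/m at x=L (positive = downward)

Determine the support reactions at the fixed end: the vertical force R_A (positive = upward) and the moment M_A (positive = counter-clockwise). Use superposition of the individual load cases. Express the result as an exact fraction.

Load 1 — point force P=12 kN at a=8/5 m (b=L-a=12/5):
  R_A = P = 12 kN
  M_A = Pa = 12·(8/5) = 96/5 kN·m
Load 2 — applied couple M₀=19 kN·m at a=4/3 m (b=L-a=8/3):
  R_A = 0 kN
  M_A = -M₀ = -19 kN·m
Load 3 — triangular load w₀=18 kN/m (0→w₀ over full span):
  R_A = w₀L/2 = 18·4/2 = 36 kN
  M_A = w₀L²/3 = 18·4²/3 = 96 kN·m
Superposition: R_A = 48 kN, M_A = 481/5 kN·m

R_A = 48 kN, M_A = 481/5 kN·m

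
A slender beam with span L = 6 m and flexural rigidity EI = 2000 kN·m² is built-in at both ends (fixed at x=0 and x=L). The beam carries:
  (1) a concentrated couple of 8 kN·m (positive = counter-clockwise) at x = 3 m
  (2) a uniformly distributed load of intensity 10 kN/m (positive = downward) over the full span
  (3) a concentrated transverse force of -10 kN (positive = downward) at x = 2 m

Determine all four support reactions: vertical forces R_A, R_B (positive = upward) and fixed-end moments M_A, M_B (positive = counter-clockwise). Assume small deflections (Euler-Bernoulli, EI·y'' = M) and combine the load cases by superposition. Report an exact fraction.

Load 1 — applied couple M₀=8 kN·m at a=3 m (b=L-a=3):
  R_A = 6M₀ab/L³ = 6·8·3·3/6³ = 2 kN
  M_A = M₀b(2a-b)/L² = 8·3·(2·3-3)/6² = 2 kN·m
  R_B = -6M₀ab/L³ = -6·8·3·3/6³ = -2 kN
  M_B = M₀a(2b-a)/L² = 8·3·(2·3-3)/6² = 2 kN·m
Load 2 — uniform load w=10 kN/m over full span:
  R_A = wL/2 = 10·6/2 = 30 kN
  M_A = wL²/12 = 10·6²/12 = 30 kN·m
  R_B = wL/2 = 10·6/2 = 30 kN
  M_B = -wL²/12 = -10·6²/12 = -30 kN·m
Load 3 — point force P=-10 kN at a=2 m (b=L-a=4):
  R_A = Pb²(3a+b)/L³ = (-10)·4²·(3·2+4)/6³ = -200/27 kN
  M_A = Pab²/L² = (-10)·2·4²/6² = -80/9 kN·m
  R_B = Pa²(a+3b)/L³ = (-10)·2²·(2+3·4)/6³ = -70/27 kN
  M_B = -Pa²b/L² = -(-10)·2²·4/6² = 40/9 kN·m
Superposition: R_A = 664/27 kN, M_A = 208/9 kN·m, R_B = 686/27 kN, M_B = -212/9 kN·m

R_A = 664/27 kN, M_A = 208/9 kN·m, R_B = 686/27 kN, M_B = -212/9 kN·m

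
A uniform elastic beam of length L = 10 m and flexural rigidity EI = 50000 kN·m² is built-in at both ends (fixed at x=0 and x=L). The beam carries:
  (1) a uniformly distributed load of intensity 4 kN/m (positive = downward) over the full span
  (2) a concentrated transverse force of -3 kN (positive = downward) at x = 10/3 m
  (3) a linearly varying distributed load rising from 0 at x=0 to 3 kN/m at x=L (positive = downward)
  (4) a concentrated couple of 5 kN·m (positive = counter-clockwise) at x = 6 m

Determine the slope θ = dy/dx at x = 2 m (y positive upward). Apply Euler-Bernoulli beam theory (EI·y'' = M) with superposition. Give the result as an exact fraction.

Load 1 — uniform load w=4 kN/m over full span:
  θ_1 = -wx(L-x)(L-2x)/(12EI) = -4·2·(10-2)·(10-2·2)/(12·50000) = -2/3125 rad
Load 2 — point force P=-3 kN at a=10/3 m (b=L-a=20/3):
  θ_2 = -Pb²x(2aL-(3a+b)x)/(2L³EI)  [x≤a] = -(-3)·(20/3)²·2·(2·(10/3)·10-(3·(10/3)+(20/3))·2)/(2·10³·50000) = 1/11250 rad
Load 3 — triangular load w₀=3 kN/m (0→w₀ over full span):
  θ_3 = -w₀(2x(L-x)(L-2x)(x+2L)+x²(L-x)²)/(120LEI) = -3·(2·2·(10-2)·(10-2·2)·(2+2·10)+2²·(10-2)²)/(120·10·50000) = -7/31250 rad
Load 4 — applied couple M₀=5 kN·m at a=6 m (b=L-a=4):
  θ_4 = (R_Ax²/2 - M_Ax)/EI  [x≤a] with R_A=18/25, M_A=8/5 = ((18/25)·2²/2 - (8/5)·2)/50000 = -11/312500 rad
Superposition: θ = Σ θ_i = -2279/2812500 rad ≈ -0.000810 rad

θ(2) = -2279/2812500 rad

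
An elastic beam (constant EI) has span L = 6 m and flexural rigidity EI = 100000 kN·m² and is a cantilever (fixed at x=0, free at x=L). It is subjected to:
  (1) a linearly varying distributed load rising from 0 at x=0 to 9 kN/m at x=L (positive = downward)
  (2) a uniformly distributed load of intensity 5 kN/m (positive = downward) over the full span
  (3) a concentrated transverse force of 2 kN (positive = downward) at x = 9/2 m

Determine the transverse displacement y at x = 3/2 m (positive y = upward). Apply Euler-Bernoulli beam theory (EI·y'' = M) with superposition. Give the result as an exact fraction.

y(3/2) = -514143/256000000 m

Load 1 — triangular load w₀=9 kN/m (0→w₀ over full span):
  y_1 = (w₀Lx³/12-w₀L²x²/6-w₀x⁵/(120L))/EI = (9·6·(3/2)³/12-9·6²·(3/2)²/6-9·(3/2)⁵/(120·6))/100000 = -272403/256000000 m
Load 2 — uniform load w=5 kN/m over full span:
  y_2 = -wx²(x²-4Lx+6L²)/(24EI) = -5·(3/2)²·((3/2)²-4·6·(3/2)+6·6²)/(24·100000) = -2187/2560000 m
Load 3 — point force P=2 kN at a=9/2 m (b=L-a=3/2):
  y_3 = -Px²(3a-x)/(6EI)  [x≤a] = -2·(3/2)²·(3·(9/2)-(3/2))/(6·100000) = -9/100000 m
Superposition: y = Σ y_i = -514143/256000000 m ≈ -0.002008 m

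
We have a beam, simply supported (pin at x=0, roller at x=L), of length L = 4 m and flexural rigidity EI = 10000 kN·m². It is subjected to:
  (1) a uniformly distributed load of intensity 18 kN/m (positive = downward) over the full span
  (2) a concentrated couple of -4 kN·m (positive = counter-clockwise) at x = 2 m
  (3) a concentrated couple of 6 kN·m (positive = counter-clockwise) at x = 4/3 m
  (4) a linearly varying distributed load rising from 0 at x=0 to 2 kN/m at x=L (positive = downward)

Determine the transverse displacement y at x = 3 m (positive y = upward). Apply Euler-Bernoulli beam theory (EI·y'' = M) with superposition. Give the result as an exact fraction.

Load 1 — uniform load w=18 kN/m over full span:
  y_1 = -wx(L³-2Lx²+x³)/(24EI) = -18·3·(4³-2·4·3²+3³)/(24·10000) = -171/40000 m
Load 2 — applied couple M₀=-4 kN·m at a=2 m (b=L-a=2):
  y_2 = (M₀x³/(6L)-M₀(x-a)²/2+C₁x)/EI  [x>a] with C₁=M₀(3b²-L²)/(6L)=2/3 = ((-4)·3³/(6·4)-(-4)·(3-2)²/2+(2/3)·3)/10000 = -1/20000 m
Load 3 — applied couple M₀=6 kN·m at a=4/3 m (b=L-a=8/3):
  y_3 = (M₀x³/(6L)-M₀(x-a)²/2+C₁x)/EI  [x>a] with C₁=M₀(3b²-L²)/(6L)=4/3 = (6·3³/(6·4)-6·(3-(4/3))²/2+(4/3)·3)/10000 = 29/120000 m
Load 4 — triangular load w₀=2 kN/m (0→w₀ over full span):
  y_4 = -w₀x(7L⁴-10L²x²+3x⁴)/(360LEI) = -2·3·(7·4⁴-10·4²·3²+3·3⁴)/(360·4·10000) = -119/480000 m
Superposition: y = Σ y_i = -693/160000 m ≈ -0.004331 m

y(3) = -693/160000 m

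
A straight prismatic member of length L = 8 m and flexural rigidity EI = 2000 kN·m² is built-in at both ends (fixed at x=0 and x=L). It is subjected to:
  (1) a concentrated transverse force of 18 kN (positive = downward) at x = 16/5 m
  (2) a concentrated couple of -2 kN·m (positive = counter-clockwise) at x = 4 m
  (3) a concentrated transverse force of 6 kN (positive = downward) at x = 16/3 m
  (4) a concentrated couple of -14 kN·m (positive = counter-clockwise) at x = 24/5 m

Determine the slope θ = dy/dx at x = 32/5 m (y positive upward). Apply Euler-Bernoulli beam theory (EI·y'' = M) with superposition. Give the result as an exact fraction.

θ(32/5) = 68483/7031250 rad

Load 1 — point force P=18 kN at a=16/5 m (b=L-a=24/5):
  θ_1 = Pa²(L-x)(2bL-(3b+a)(L-x))/(2L³EI)  [x>a] = 18·(16/5)²·(8-(32/5))·(2·(24/5)·8-(3·(24/5)+(16/5))·(8-(32/5)))/(2·8³·2000) = 2736/390625 rad
Load 2 — applied couple M₀=-2 kN·m at a=4 m (b=L-a=4):
  θ_2 = (R_Ax²/2 - M_Ax - M₀(x-a))/EI  [x>a] with R_A=-3/8, M_A=-1/2 = ((-3/8)·(32/5)²/2 - (-1/2)·(32/5) - (-2)·((32/5)-4))/2000 = 1/6250 rad
Load 3 — point force P=6 kN at a=16/3 m (b=L-a=8/3):
  θ_3 = Pa²(L-x)(2bL-(3b+a)(L-x))/(2L³EI)  [x>a] = 6·(16/3)²·(8-(32/5))·(2·(8/3)·8-(3·(8/3)+(16/3))·(8-(32/5)))/(2·8³·2000) = 16/5625 rad
Load 4 — applied couple M₀=-14 kN·m at a=24/5 m (b=L-a=16/5):
  θ_4 = (R_Ax²/2 - M_Ax - M₀(x-a))/EI  [x>a] with R_A=-63/25, M_A=-112/25 = ((-63/25)·(32/5)²/2 - (-112/25)·(32/5) - (-14)·((32/5)-(24/5)))/2000 = -21/78125 rad
Superposition: θ = Σ θ_i = 68483/7031250 rad ≈ 0.009740 rad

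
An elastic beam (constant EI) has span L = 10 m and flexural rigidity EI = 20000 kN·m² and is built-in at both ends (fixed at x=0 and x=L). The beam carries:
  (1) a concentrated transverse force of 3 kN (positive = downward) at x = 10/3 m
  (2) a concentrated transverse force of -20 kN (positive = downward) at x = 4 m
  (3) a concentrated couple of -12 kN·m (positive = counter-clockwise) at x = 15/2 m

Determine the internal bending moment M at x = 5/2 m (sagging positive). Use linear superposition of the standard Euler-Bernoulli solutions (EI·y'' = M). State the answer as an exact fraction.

Load 1 — point force P=3 kN at a=10/3 m (b=L-a=20/3):
  M_1 = Pb²(3a+b)x/L³ - Pab²/L²  [x≤a] = 3·(20/3)²·(3·(10/3)+(20/3))·(5/2)/10³ - 3·(10/3)·(20/3)²/10² = 10/9 kN·m
Load 2 — point force P=-20 kN at a=4 m (b=L-a=6):
  M_2 = Pb²(3a+b)x/L³ - Pab²/L²  [x≤a] = (-20)·6²·(3·4+6)·(5/2)/10³ - (-20)·4·6²/10² = -18/5 kN·m
Load 3 — applied couple M₀=-12 kN·m at a=15/2 m (b=L-a=5/2):
  M_3 = R_Ax - M_A  [x≤a] with R_A=-27/20, M_A=-15/4 = (-27/20)·(5/2) - (-15/4) = 3/8 kN·m
Superposition: M = Σ M_i = -761/360 kN·m ≈ -2.113889 kN·m

M(5/2) = -761/360 kN·m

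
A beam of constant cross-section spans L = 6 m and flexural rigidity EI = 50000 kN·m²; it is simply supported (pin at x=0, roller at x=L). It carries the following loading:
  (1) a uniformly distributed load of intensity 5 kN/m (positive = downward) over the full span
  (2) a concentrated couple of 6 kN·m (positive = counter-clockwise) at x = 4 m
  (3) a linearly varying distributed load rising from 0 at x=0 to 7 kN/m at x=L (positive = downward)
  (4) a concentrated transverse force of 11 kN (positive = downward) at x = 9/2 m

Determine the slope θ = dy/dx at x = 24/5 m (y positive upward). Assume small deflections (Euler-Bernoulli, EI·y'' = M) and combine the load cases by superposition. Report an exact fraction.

Load 1 — uniform load w=5 kN/m over full span:
  θ_1 = -w(L³-6Lx²+4x³)/(24EI) = -5·(6³-6·6·(24/5)²+4·(24/5)³)/(24·50000) = 891/1250000 rad
Load 2 — applied couple M₀=6 kN·m at a=4 m (b=L-a=2):
  θ_2 = (M₀x²/(2L)-M₀(x-a)+C₁)/EI  [x>a] with C₁=M₀(3b²-L²)/(6L)=-4 = (6·(24/5)²/(2·6)-6·((24/5)-4)+(-4))/50000 = 17/312500 rad
Load 3 — triangular load w₀=7 kN/m (0→w₀ over full span):
  θ_3 = -w₀(7L⁴-30L²x²+15x⁴)/(360LEI) = -7·(7·6⁴-30·6²·(24/5)²+15·(24/5)⁴)/(360·6·50000) = 15897/31250000 rad
Load 4 — point force P=11 kN at a=9/2 m (b=L-a=3/2):
  θ_4 = -Pa(2L²-6Lx+3x²+a²)/(6LEI)  [x>a] = -11·(9/2)·(2·6²-6·6·(24/5)+3·(24/5)²+(9/2)²)/(6·6·50000) = 12573/40000000 rad
Superposition: θ = Σ θ_i = 1590229/1000000000 rad ≈ 0.001590 rad

θ(24/5) = 1590229/1000000000 rad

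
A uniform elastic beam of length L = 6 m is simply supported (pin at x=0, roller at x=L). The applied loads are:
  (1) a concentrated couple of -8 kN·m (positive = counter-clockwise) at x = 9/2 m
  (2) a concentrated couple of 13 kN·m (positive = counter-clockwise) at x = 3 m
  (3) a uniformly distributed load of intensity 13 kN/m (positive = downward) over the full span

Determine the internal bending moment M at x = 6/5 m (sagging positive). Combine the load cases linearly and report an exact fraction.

Load 1 — applied couple M₀=-8 kN·m at a=9/2 m (b=L-a=3/2):
  M_1 = M₀x/L  [x≤a] = (-8)·(6/5)/6 = -8/5 kN·m
Load 2 — applied couple M₀=13 kN·m at a=3 m (b=L-a=3):
  M_2 = M₀x/L  [x≤a] = 13·(6/5)/6 = 13/5 kN·m
Load 3 — uniform load w=13 kN/m over full span:
  M_3 = wx(L-x)/2 = 13·(6/5)·(6-(6/5))/2 = 936/25 kN·m
Superposition: M = Σ M_i = 961/25 kN·m ≈ 38.440000 kN·m

M(6/5) = 961/25 kN·m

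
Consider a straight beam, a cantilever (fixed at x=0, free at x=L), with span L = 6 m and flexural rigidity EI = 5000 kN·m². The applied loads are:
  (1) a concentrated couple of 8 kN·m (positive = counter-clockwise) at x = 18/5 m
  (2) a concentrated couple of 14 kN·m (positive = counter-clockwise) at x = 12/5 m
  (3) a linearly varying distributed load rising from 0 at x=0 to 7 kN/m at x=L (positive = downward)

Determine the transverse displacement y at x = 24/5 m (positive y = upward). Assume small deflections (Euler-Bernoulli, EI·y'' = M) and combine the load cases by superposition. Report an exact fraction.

y(24/5) = -777384/9765625 m

Load 1 — applied couple M₀=8 kN·m at a=18/5 m (b=L-a=12/5):
  y_1 = M₀a(2x-a)/(2EI)  [x>a] = 8·(18/5)·(2·(24/5)-(18/5))/(2·5000) = 54/3125 m
Load 2 — applied couple M₀=14 kN·m at a=12/5 m (b=L-a=18/5):
  y_2 = M₀a(2x-a)/(2EI)  [x>a] = 14·(12/5)·(2·(24/5)-(12/5))/(2·5000) = 378/15625 m
Load 3 — triangular load w₀=7 kN/m (0→w₀ over full span):
  y_3 = (w₀Lx³/12-w₀L²x²/6-w₀x⁵/(120L))/EI = (7·6·(24/5)³/12-7·6²·(24/5)²/6-7·(24/5)⁵/(120·6))/5000 = -1182384/9765625 m
Superposition: y = Σ y_i = -777384/9765625 m ≈ -0.079604 m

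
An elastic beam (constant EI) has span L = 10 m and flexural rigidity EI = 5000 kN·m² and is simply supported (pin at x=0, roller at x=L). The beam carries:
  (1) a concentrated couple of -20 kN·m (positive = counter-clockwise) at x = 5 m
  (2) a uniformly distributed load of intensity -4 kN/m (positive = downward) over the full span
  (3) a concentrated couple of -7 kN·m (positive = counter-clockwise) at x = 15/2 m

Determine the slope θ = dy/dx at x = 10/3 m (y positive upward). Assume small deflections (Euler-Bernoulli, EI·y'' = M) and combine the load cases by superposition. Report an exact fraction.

Load 1 — applied couple M₀=-20 kN·m at a=5 m (b=L-a=5):
  θ_1 = (M₀x²/(2L)+C₁)/EI  [x≤a] with C₁=M₀(3b²-L²)/(6L)=25/3 = ((-20)·(10/3)²/(2·10)+(25/3))/5000 = -1/1800 rad
Load 2 — uniform load w=-4 kN/m over full span:
  θ_2 = -w(L³-6Lx²+4x³)/(24EI) = -(-4)·(10³-6·10·(10/3)²+4·(10/3)³)/(24·5000) = 13/810 rad
Load 3 — applied couple M₀=-7 kN·m at a=15/2 m (b=L-a=5/2):
  θ_3 = (M₀x²/(2L)+C₁)/EI  [x≤a] with C₁=M₀(3b²-L²)/(6L)=455/48 = ((-7)·(10/3)²/(2·10)+(455/48))/5000 = 161/144000 rad
Superposition: θ = Σ θ_i = 21529/1296000 rad ≈ 0.016612 rad

θ(10/3) = 21529/1296000 rad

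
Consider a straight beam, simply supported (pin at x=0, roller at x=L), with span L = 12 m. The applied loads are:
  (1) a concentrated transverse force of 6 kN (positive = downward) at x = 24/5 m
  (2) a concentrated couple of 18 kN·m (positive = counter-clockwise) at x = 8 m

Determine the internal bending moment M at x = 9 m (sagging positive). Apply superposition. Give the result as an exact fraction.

Load 1 — point force P=6 kN at a=24/5 m (b=L-a=36/5):
  M_1 = Pa(L-x)/L  [x>a] = 6·(24/5)·(12-9)/12 = 36/5 kN·m
Load 2 — applied couple M₀=18 kN·m at a=8 m (b=L-a=4):
  M_2 = M₀x/L - M₀  [x>a] = 18·9/12 - 18 = -9/2 kN·m
Superposition: M = Σ M_i = 27/10 kN·m ≈ 2.700000 kN·m

M(9) = 27/10 kN·m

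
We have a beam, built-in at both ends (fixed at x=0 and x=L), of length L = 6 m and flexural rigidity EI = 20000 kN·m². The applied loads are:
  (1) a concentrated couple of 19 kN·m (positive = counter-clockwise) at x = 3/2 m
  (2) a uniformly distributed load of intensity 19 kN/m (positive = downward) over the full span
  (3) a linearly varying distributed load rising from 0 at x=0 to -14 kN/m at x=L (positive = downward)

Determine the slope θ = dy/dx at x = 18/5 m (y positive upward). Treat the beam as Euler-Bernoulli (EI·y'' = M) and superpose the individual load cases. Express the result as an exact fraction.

Load 1 — applied couple M₀=19 kN·m at a=3/2 m (b=L-a=9/2):
  θ_1 = (R_Ax²/2 - M_Ax - M₀(x-a))/EI  [x>a] with R_A=57/16, M_A=-57/16 = ((57/16)·(18/5)²/2 - (-57/16)·(18/5) - 19·((18/5)-(3/2)))/20000 = -399/2000000 rad
Load 2 — uniform load w=19 kN/m over full span:
  θ_2 = -wx(L-x)(L-2x)/(12EI) = -19·(18/5)·(6-(18/5))·(6-2·(18/5))/(12·20000) = 513/625000 rad
Load 3 — triangular load w₀=-14 kN/m (0→w₀ over full span):
  θ_3 = -w₀(2x(L-x)(L-2x)(x+2L)+x²(L-x)²)/(120LEI) = -(-14)·(2·(18/5)·(6-(18/5))·(6-2·(18/5))·((18/5)+2·6)+(18/5)²·(6-(18/5))²)/(120·6·20000) = -189/781250 rad
Superposition: θ = Σ θ_i = 18969/50000000 rad ≈ 0.000379 rad

θ(18/5) = 18969/50000000 rad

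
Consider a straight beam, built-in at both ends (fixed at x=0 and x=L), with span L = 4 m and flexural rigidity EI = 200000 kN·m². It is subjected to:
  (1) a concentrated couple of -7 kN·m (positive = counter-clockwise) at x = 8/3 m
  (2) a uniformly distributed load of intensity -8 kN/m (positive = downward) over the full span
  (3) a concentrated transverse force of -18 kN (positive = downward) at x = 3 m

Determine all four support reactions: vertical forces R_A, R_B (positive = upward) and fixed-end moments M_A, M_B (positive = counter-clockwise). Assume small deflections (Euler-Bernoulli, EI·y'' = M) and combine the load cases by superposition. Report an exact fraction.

R_A = -1015/48 kN, M_A = -131/8 kN·m, R_B = -1385/48 kN, M_B = 499/24 kN·m

Load 1 — applied couple M₀=-7 kN·m at a=8/3 m (b=L-a=4/3):
  R_A = 6M₀ab/L³ = 6·(-7)·(8/3)·(4/3)/4³ = -7/3 kN
  M_A = M₀b(2a-b)/L² = (-7)·(4/3)·(2·(8/3)-(4/3))/4² = -7/3 kN·m
  R_B = -6M₀ab/L³ = -6·(-7)·(8/3)·(4/3)/4³ = 7/3 kN
  M_B = M₀a(2b-a)/L² = (-7)·(8/3)·(2·(4/3)-(8/3))/4² = 0 kN·m
Load 2 — uniform load w=-8 kN/m over full span:
  R_A = wL/2 = (-8)·4/2 = -16 kN
  M_A = wL²/12 = (-8)·4²/12 = -32/3 kN·m
  R_B = wL/2 = (-8)·4/2 = -16 kN
  M_B = -wL²/12 = -(-8)·4²/12 = 32/3 kN·m
Load 3 — point force P=-18 kN at a=3 m (b=L-a=1):
  R_A = Pb²(3a+b)/L³ = (-18)·1²·(3·3+1)/4³ = -45/16 kN
  M_A = Pab²/L² = (-18)·3·1²/4² = -27/8 kN·m
  R_B = Pa²(a+3b)/L³ = (-18)·3²·(3+3·1)/4³ = -243/16 kN
  M_B = -Pa²b/L² = -(-18)·3²·1/4² = 81/8 kN·m
Superposition: R_A = -1015/48 kN, M_A = -131/8 kN·m, R_B = -1385/48 kN, M_B = 499/24 kN·m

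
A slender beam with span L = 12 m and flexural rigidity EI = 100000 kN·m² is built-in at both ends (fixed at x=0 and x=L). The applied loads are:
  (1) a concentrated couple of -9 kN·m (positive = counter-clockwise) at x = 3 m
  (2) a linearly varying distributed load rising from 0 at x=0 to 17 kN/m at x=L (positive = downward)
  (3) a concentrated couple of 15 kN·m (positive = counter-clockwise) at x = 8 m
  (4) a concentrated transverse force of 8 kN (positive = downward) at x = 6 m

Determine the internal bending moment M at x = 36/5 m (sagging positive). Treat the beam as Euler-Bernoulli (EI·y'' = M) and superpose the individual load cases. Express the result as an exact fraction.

M(36/5) = 132059/2000 kN·m

Load 1 — applied couple M₀=-9 kN·m at a=3 m (b=L-a=9):
  M_1 = R_Ax - M_A - M₀  [x>a] with R_A=-27/32, M_A=27/16 = (-27/32)·(36/5) - (27/16) - (-9) = 99/80 kN·m
Load 2 — triangular load w₀=17 kN/m (0→w₀ over full span):
  M_2 = 3w₀Lx/20 - w₀L²/30 - w₀x³/(6L) = 3·17·12·(36/5)/20 - 17·12²/30 - 17·(36/5)³/(6·12) = 6324/125 kN·m
Load 3 — applied couple M₀=15 kN·m at a=8 m (b=L-a=4):
  M_3 = R_Ax - M_A  [x≤a] with R_A=5/3, M_A=5 = (5/3)·(36/5) - 5 = 7 kN·m
Load 4 — point force P=8 kN at a=6 m (b=L-a=6):
  M_4 = Pa²(a+3b)(L-x)/L³ - Pa²b/L²  [x>a] = 8·6²·(6+3·6)·(12-(36/5))/12³ - 8·6²·6/12² = 36/5 kN·m
Superposition: M = Σ M_i = 132059/2000 kN·m ≈ 66.029500 kN·m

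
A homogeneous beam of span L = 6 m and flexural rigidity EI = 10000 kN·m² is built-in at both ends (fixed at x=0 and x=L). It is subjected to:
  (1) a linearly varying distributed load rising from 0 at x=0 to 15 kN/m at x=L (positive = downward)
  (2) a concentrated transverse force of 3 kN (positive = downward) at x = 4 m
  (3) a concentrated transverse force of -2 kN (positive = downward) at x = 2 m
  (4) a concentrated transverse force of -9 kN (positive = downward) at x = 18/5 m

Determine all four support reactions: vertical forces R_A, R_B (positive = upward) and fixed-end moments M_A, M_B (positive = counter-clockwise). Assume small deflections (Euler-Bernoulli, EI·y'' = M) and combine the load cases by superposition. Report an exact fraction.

R_A = 64991/6750 kN, M_A = 13918/1125 kN·m, R_B = 184759/6750 kN, M_B = -23627/1125 kN·m

Load 1 — triangular load w₀=15 kN/m (0→w₀ over full span):
  R_A = 3w₀L/20 = 3·15·6/20 = 27/2 kN
  M_A = w₀L²/30 = 15·6²/30 = 18 kN·m
  R_B = 7w₀L/20 = 7·15·6/20 = 63/2 kN
  M_B = -w₀L²/20 = -15·6²/20 = -27 kN·m
Load 2 — point force P=3 kN at a=4 m (b=L-a=2):
  R_A = Pb²(3a+b)/L³ = 3·2²·(3·4+2)/6³ = 7/9 kN
  M_A = Pab²/L² = 3·4·2²/6² = 4/3 kN·m
  R_B = Pa²(a+3b)/L³ = 3·4²·(4+3·2)/6³ = 20/9 kN
  M_B = -Pa²b/L² = -3·4²·2/6² = -8/3 kN·m
Load 3 — point force P=-2 kN at a=2 m (b=L-a=4):
  R_A = Pb²(3a+b)/L³ = (-2)·4²·(3·2+4)/6³ = -40/27 kN
  M_A = Pab²/L² = (-2)·2·4²/6² = -16/9 kN·m
  R_B = Pa²(a+3b)/L³ = (-2)·2²·(2+3·4)/6³ = -14/27 kN
  M_B = -Pa²b/L² = -(-2)·2²·4/6² = 8/9 kN·m
Load 4 — point force P=-9 kN at a=18/5 m (b=L-a=12/5):
  R_A = Pb²(3a+b)/L³ = (-9)·(12/5)²·(3·(18/5)+(12/5))/6³ = -396/125 kN
  M_A = Pab²/L² = (-9)·(18/5)·(12/5)²/6² = -648/125 kN·m
  R_B = Pa²(a+3b)/L³ = (-9)·(18/5)²·((18/5)+3·(12/5))/6³ = -729/125 kN
  M_B = -Pa²b/L² = -(-9)·(18/5)²·(12/5)/6² = 972/125 kN·m
Superposition: R_A = 64991/6750 kN, M_A = 13918/1125 kN·m, R_B = 184759/6750 kN, M_B = -23627/1125 kN·m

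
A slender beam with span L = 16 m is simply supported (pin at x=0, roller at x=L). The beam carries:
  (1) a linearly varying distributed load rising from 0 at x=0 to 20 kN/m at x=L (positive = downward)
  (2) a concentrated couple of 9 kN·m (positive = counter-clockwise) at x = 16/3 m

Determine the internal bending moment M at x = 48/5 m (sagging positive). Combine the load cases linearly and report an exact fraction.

Load 1 — triangular load w₀=20 kN/m (0→w₀ over full span):
  M_1 = w₀Lx/6 - w₀x³/(6L) = 20·16·(48/5)/6 - 20·(48/5)³/(6·16) = 8192/25 kN·m
Load 2 — applied couple M₀=9 kN·m at a=16/3 m (b=L-a=32/3):
  M_2 = M₀x/L - M₀  [x>a] = 9·(48/5)/16 - 9 = -18/5 kN·m
Superposition: M = Σ M_i = 8102/25 kN·m ≈ 324.080000 kN·m

M(48/5) = 8102/25 kN·m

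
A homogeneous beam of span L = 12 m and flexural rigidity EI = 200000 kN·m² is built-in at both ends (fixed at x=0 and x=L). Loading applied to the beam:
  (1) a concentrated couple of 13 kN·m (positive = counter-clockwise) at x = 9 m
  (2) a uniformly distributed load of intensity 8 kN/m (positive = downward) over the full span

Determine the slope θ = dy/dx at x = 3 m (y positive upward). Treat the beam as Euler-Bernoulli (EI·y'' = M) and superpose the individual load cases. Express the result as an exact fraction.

θ(3) = -7341/12800000 rad

Load 1 — applied couple M₀=13 kN·m at a=9 m (b=L-a=3):
  θ_1 = (R_Ax²/2 - M_Ax)/EI  [x≤a] with R_A=39/32, M_A=65/16 = ((39/32)·3²/2 - (65/16)·3)/200000 = -429/12800000 rad
Load 2 — uniform load w=8 kN/m over full span:
  θ_2 = -wx(L-x)(L-2x)/(12EI) = -8·3·(12-3)·(12-2·3)/(12·200000) = -27/50000 rad
Superposition: θ = Σ θ_i = -7341/12800000 rad ≈ -0.000574 rad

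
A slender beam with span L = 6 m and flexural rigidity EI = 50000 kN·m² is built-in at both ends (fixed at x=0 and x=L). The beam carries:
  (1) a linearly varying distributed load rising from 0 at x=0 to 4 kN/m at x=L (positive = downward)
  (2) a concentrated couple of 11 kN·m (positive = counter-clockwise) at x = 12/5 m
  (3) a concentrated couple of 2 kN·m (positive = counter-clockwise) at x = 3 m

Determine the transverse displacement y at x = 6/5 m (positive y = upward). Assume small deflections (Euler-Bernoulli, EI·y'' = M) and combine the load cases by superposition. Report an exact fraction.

Load 1 — triangular load w₀=4 kN/m (0→w₀ over full span):
  y_1 = -w₀x²(L-x)²(x+2L)/(120LEI) = -4·(6/5)²·(6-(6/5))²·((6/5)+2·6)/(120·6·50000) = -2376/48828125 m
Load 2 — applied couple M₀=11 kN·m at a=12/5 m (b=L-a=18/5):
  y_2 = (R_Ax³/6 - M_Ax²/2)/EI  [x≤a] with R_A=66/25, M_A=33/25 = ((66/25)·(6/5)³/6 - (33/25)·(6/5)²/2)/50000 = -297/78125000 m
Load 3 — applied couple M₀=2 kN·m at a=3 m (b=L-a=3):
  y_3 = (R_Ax³/6 - M_Ax²/2)/EI  [x≤a] with R_A=1/2, M_A=1/2 = ((1/2)·(6/5)³/6 - (1/2)·(6/5)²/2)/50000 = -27/6250000 m
Superposition: y = Σ y_i = -44361/781250000 m ≈ -0.000057 m

y(6/5) = -44361/781250000 m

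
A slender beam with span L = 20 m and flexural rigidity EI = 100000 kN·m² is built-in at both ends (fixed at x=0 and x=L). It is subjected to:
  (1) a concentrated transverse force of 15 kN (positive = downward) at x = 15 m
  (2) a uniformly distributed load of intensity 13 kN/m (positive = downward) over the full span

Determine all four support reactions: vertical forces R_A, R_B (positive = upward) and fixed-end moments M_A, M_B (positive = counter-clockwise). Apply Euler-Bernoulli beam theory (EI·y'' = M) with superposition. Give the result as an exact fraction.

Load 1 — point force P=15 kN at a=15 m (b=L-a=5):
  R_A = Pb²(3a+b)/L³ = 15·5²·(3·15+5)/20³ = 75/32 kN
  M_A = Pab²/L² = 15·15·5²/20² = 225/16 kN·m
  R_B = Pa²(a+3b)/L³ = 15·15²·(15+3·5)/20³ = 405/32 kN
  M_B = -Pa²b/L² = -15·15²·5/20² = -675/16 kN·m
Load 2 — uniform load w=13 kN/m over full span:
  R_A = wL/2 = 13·20/2 = 130 kN
  M_A = wL²/12 = 13·20²/12 = 1300/3 kN·m
  R_B = wL/2 = 13·20/2 = 130 kN
  M_B = -wL²/12 = -13·20²/12 = -1300/3 kN·m
Superposition: R_A = 4235/32 kN, M_A = 21475/48 kN·m, R_B = 4565/32 kN, M_B = -22825/48 kN·m

R_A = 4235/32 kN, M_A = 21475/48 kN·m, R_B = 4565/32 kN, M_B = -22825/48 kN·m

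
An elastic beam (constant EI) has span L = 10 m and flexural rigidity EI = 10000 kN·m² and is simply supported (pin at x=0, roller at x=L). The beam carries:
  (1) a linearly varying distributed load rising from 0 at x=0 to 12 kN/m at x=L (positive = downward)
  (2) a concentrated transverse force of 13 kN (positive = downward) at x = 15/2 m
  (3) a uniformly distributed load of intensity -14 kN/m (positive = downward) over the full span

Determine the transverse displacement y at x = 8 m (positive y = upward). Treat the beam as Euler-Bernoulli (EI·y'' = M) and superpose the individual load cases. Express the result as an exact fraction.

y(8) = 558959/12000000 m

Load 1 — triangular load w₀=12 kN/m (0→w₀ over full span):
  y_1 = -w₀x(7L⁴-10L²x²+3x⁴)/(360LEI) = -12·8·(7·10⁴-10·10²·8²+3·8⁴)/(360·10·10000) = -762/15625 m
Load 2 — point force P=13 kN at a=15/2 m (b=L-a=5/2):
  y_2 = -Pa(L-x)(2Lx-a²-x²)/(6LEI)  [x>a] = -13·(15/2)·(10-8)·(2·10·8-(15/2)²-8²)/(6·10·10000) = -2067/160000 m
Load 3 — uniform load w=-14 kN/m over full span:
  y_3 = -wx(L³-2Lx²+x³)/(24EI) = -(-14)·8·(10³-2·10·8²+8³)/(24·10000) = 203/1875 m
Superposition: y = Σ y_i = 558959/12000000 m ≈ 0.046580 m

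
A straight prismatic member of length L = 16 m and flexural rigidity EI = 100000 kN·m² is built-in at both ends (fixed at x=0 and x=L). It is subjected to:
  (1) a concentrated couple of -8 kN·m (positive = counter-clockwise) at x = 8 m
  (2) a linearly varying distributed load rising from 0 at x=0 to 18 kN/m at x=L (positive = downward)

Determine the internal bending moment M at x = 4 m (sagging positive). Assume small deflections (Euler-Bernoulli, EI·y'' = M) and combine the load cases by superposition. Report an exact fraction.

M(4) = 31/5 kN·m

Load 1 — applied couple M₀=-8 kN·m at a=8 m (b=L-a=8):
  M_1 = R_Ax - M_A  [x≤a] with R_A=-3/4, M_A=-2 = (-3/4)·4 - (-2) = -1 kN·m
Load 2 — triangular load w₀=18 kN/m (0→w₀ over full span):
  M_2 = 3w₀Lx/20 - w₀L²/30 - w₀x³/(6L) = 3·18·16·4/20 - 18·16²/30 - 18·4³/(6·16) = 36/5 kN·m
Superposition: M = Σ M_i = 31/5 kN·m ≈ 6.200000 kN·m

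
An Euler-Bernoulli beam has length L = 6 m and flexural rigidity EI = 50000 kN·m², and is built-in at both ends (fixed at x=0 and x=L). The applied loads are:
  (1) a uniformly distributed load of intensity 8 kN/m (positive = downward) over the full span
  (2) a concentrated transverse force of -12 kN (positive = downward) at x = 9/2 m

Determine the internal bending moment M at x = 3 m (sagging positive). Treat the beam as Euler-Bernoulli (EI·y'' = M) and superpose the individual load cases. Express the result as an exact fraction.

M(3) = 39/4 kN·m

Load 1 — uniform load w=8 kN/m over full span:
  M_1 = wLx/2 - wL²/12 - wx²/2 = 8·6·3/2 - 8·6²/12 - 8·3²/2 = 12 kN·m
Load 2 — point force P=-12 kN at a=9/2 m (b=L-a=3/2):
  M_2 = Pb²(3a+b)x/L³ - Pab²/L²  [x≤a] = (-12)·(3/2)²·(3·(9/2)+(3/2))·3/6³ - (-12)·(9/2)·(3/2)²/6² = -9/4 kN·m
Superposition: M = Σ M_i = 39/4 kN·m ≈ 9.750000 kN·m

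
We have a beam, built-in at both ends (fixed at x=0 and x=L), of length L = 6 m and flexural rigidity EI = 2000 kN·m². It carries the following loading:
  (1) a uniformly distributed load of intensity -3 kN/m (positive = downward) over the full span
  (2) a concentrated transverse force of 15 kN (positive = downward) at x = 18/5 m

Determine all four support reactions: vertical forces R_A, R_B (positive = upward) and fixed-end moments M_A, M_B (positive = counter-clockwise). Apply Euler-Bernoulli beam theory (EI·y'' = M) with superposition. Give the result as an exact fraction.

Load 1 — uniform load w=-3 kN/m over full span:
  R_A = wL/2 = (-3)·6/2 = -9 kN
  M_A = wL²/12 = (-3)·6²/12 = -9 kN·m
  R_B = wL/2 = (-3)·6/2 = -9 kN
  M_B = -wL²/12 = -(-3)·6²/12 = 9 kN·m
Load 2 — point force P=15 kN at a=18/5 m (b=L-a=12/5):
  R_A = Pb²(3a+b)/L³ = 15·(12/5)²·(3·(18/5)+(12/5))/6³ = 132/25 kN
  M_A = Pab²/L² = 15·(18/5)·(12/5)²/6² = 216/25 kN·m
  R_B = Pa²(a+3b)/L³ = 15·(18/5)²·((18/5)+3·(12/5))/6³ = 243/25 kN
  M_B = -Pa²b/L² = -15·(18/5)²·(12/5)/6² = -324/25 kN·m
Superposition: R_A = -93/25 kN, M_A = -9/25 kN·m, R_B = 18/25 kN, M_B = -99/25 kN·m

R_A = -93/25 kN, M_A = -9/25 kN·m, R_B = 18/25 kN, M_B = -99/25 kN·m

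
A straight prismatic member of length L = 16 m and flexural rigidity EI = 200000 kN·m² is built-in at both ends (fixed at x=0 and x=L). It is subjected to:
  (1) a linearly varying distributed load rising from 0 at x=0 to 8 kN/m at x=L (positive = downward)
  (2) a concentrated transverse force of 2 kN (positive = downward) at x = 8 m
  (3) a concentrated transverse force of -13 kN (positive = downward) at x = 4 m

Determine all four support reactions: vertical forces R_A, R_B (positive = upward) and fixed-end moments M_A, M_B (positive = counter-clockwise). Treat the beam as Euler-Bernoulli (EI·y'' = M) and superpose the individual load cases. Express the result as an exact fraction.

Load 1 — triangular load w₀=8 kN/m (0→w₀ over full span):
  R_A = 3w₀L/20 = 3·8·16/20 = 96/5 kN
  M_A = w₀L²/30 = 8·16²/30 = 1024/15 kN·m
  R_B = 7w₀L/20 = 7·8·16/20 = 224/5 kN
  M_B = -w₀L²/20 = -8·16²/20 = -512/5 kN·m
Load 2 — point force P=2 kN at a=8 m (b=L-a=8):
  R_A = Pb²(3a+b)/L³ = 2·8²·(3·8+8)/16³ = 1 kN
  M_A = Pab²/L² = 2·8·8²/16² = 4 kN·m
  R_B = Pa²(a+3b)/L³ = 2·8²·(8+3·8)/16³ = 1 kN
  M_B = -Pa²b/L² = -2·8²·8/16² = -4 kN·m
Load 3 — point force P=-13 kN at a=4 m (b=L-a=12):
  R_A = Pb²(3a+b)/L³ = (-13)·12²·(3·4+12)/16³ = -351/32 kN
  M_A = Pab²/L² = (-13)·4·12²/16² = -117/4 kN·m
  R_B = Pa²(a+3b)/L³ = (-13)·4²·(4+3·12)/16³ = -65/32 kN
  M_B = -Pa²b/L² = -(-13)·4²·12/16² = 39/4 kN·m
Superposition: R_A = 1477/160 kN, M_A = 2581/60 kN·m, R_B = 7003/160 kN, M_B = -1933/20 kN·m

R_A = 1477/160 kN, M_A = 2581/60 kN·m, R_B = 7003/160 kN, M_B = -1933/20 kN·m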